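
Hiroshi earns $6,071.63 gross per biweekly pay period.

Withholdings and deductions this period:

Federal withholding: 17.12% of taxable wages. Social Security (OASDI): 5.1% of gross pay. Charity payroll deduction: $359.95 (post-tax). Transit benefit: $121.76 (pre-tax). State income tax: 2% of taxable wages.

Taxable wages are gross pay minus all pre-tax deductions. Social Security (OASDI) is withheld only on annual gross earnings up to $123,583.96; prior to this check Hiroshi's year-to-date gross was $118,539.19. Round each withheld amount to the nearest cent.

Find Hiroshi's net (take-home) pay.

Transit benefit: $121.76
Taxable wages = $6,071.63 − $121.76 = $5,949.87
Federal withholding: $5,949.87 × 0.1712 = $1,018.62
State income tax: $5,949.87 × 0.02 = $119.00
Social Security (OASDI): only $123,583.96 − $118,539.19 = $5,044.77 of this check is subject → $5,044.77 × 0.051 = $257.28
Charity payroll deduction: $359.95
Total deductions = $121.76 + $1,018.62 + $119.00 + $257.28 + $359.95 = $1,876.61
Net pay = $6,071.63 − $1,876.61 = $4,195.02

$4,195.02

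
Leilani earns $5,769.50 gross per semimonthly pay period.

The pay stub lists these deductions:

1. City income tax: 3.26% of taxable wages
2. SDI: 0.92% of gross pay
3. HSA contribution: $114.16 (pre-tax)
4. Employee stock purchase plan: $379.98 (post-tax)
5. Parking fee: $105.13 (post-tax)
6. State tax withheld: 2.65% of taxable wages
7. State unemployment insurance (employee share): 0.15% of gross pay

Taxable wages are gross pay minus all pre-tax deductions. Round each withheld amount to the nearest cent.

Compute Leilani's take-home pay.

HSA contribution: $114.16
Taxable wages = $5,769.50 − $114.16 = $5,655.34
City income tax: $5,655.34 × 0.0326 = $184.36
State tax withheld: $5,655.34 × 0.0265 = $149.87
SDI: $5,769.50 × 0.0092 = $53.08
State unemployment insurance (employee share): $5,769.50 × 0.0015 = $8.65
Employee stock purchase plan: $379.98
Parking fee: $105.13
Total deductions = $114.16 + $184.36 + $149.87 + $53.08 + $8.65 + $379.98 + $105.13 = $995.23
Net pay = $5,769.50 − $995.23 = $4,774.27

$4,774.27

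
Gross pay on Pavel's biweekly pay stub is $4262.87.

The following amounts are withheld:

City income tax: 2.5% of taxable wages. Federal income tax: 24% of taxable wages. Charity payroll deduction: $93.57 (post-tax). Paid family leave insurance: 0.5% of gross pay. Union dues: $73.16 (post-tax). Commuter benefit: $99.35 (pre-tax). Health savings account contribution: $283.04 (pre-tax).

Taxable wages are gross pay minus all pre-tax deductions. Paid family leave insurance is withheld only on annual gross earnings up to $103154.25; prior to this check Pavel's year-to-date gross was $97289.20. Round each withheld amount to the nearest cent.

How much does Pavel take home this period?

Health savings account contribution: $283.04
Commuter benefit: $99.35
Pre-tax total = $283.04 + $99.35 = $382.39
Taxable wages = $4262.87 − $382.39 = $3880.48
Federal income tax: $3880.48 × 0.24 = $931.32
City income tax: $3880.48 × 0.025 = $97.01
Paid family leave insurance: cap not yet reached, full $4262.87 is subject → $4262.87 × 0.005 = $21.31
Charity payroll deduction: $93.57
Union dues: $73.16
Total deductions = $283.04 + $99.35 + $931.32 + $97.01 + $21.31 + $93.57 + $73.16 = $1598.76
Net pay = $4262.87 − $1598.76 = $2664.11

$2664.11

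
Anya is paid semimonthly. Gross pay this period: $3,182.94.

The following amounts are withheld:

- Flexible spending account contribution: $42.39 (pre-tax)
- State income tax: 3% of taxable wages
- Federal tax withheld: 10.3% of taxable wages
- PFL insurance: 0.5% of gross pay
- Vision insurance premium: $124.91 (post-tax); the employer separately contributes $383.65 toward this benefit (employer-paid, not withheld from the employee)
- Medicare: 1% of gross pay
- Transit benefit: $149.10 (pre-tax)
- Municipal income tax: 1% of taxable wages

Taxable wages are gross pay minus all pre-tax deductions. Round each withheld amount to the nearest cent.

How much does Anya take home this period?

Flexible spending account contribution: $42.39
Transit benefit: $149.10
Pre-tax total = $42.39 + $149.10 = $191.49
Taxable wages = $3,182.94 − $191.49 = $2,991.45
State income tax: $2,991.45 × 0.03 = $89.74
Municipal income tax: $2,991.45 × 0.01 = $29.91
Federal tax withheld: $2,991.45 × 0.103 = $308.12
PFL insurance: $3,182.94 × 0.005 = $15.91
Medicare: $3,182.94 × 0.01 = $31.83
Vision insurance premium: $124.91
(Employer's $383.65 toward vision insurance premium is not withheld from the employee.)
Total deductions = $42.39 + $149.10 + $89.74 + $29.91 + $308.12 + $15.91 + $31.83 + $124.91 = $791.91
Net pay = $3,182.94 − $791.91 = $2,391.03

$2,391.03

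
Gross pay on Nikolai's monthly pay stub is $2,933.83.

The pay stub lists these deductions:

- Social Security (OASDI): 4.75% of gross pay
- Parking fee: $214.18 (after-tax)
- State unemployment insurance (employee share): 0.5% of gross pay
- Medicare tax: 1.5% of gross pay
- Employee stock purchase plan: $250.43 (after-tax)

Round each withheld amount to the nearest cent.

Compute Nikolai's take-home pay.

$2,271.18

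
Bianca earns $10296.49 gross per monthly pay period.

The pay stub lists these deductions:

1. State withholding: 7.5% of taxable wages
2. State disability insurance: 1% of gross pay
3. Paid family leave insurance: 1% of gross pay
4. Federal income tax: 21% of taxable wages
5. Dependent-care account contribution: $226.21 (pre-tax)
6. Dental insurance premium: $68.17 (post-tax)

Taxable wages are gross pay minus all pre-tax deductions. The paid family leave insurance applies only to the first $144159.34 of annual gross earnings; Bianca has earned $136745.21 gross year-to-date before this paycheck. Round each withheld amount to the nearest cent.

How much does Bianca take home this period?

Dependent-care account contribution: $226.21
Taxable wages = $10296.49 − $226.21 = $10070.28
Federal income tax: $10070.28 × 0.21 = $2114.76
State withholding: $10070.28 × 0.075 = $755.27
State disability insurance: $10296.49 × 0.01 = $102.96
Paid family leave insurance: only $144159.34 − $136745.21 = $7414.13 of this check is subject → $7414.13 × 0.01 = $74.14
Dental insurance premium: $68.17
Total deductions = $226.21 + $2114.76 + $755.27 + $102.96 + $74.14 + $68.17 = $3341.51
Net pay = $10296.49 − $3341.51 = $6954.98

$6954.98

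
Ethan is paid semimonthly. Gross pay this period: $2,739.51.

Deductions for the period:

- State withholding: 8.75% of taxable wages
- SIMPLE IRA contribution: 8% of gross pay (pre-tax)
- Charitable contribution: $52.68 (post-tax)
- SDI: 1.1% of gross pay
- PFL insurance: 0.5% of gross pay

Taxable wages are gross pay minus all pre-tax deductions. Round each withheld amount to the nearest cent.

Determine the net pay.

$2,203.31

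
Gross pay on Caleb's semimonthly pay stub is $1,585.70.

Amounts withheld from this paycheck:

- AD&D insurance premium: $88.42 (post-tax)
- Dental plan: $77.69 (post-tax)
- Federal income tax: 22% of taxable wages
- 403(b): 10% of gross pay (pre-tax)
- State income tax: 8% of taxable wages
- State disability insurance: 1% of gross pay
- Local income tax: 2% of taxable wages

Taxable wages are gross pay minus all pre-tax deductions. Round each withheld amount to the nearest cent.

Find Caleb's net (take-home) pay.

403(b): $1,585.70 × 0.1 = $158.57
Taxable wages = $1,585.70 − $158.57 = $1,427.13
Federal income tax: $1,427.13 × 0.22 = $313.97
Local income tax: $1,427.13 × 0.02 = $28.54
State income tax: $1,427.13 × 0.08 = $114.17
State disability insurance: $1,585.70 × 0.01 = $15.86
Dental plan: $77.69
AD&D insurance premium: $88.42
Total deductions = $158.57 + $313.97 + $28.54 + $114.17 + $15.86 + $77.69 + $88.42 = $797.22
Net pay = $1,585.70 − $797.22 = $788.48

$788.48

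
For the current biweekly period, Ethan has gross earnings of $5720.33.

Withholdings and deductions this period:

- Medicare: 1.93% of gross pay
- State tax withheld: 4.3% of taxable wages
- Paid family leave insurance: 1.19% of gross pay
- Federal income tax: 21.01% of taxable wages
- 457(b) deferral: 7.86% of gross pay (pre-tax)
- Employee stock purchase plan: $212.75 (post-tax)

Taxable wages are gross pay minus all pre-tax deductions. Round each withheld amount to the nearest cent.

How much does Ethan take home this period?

$3545.47

457(b) deferral: $5720.33 × 0.0786 = $449.62
Taxable wages = $5720.33 − $449.62 = $5270.71
Federal income tax: $5270.71 × 0.2101 = $1107.38
State tax withheld: $5270.71 × 0.043 = $226.64
Medicare: $5720.33 × 0.0193 = $110.40
Paid family leave insurance: $5720.33 × 0.0119 = $68.07
Employee stock purchase plan: $212.75
Total deductions = $449.62 + $1107.38 + $226.64 + $110.40 + $68.07 + $212.75 = $2174.86
Net pay = $5720.33 − $2174.86 = $3545.47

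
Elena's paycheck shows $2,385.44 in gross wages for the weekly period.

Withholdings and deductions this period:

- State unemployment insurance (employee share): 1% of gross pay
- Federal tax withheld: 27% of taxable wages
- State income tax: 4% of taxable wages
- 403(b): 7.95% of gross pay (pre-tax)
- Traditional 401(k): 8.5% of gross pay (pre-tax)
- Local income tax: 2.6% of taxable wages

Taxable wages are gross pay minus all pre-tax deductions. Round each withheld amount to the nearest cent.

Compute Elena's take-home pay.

$1,299.53

Traditional 401(k): $2,385.44 × 0.085 = $202.76
403(b): $2,385.44 × 0.0795 = $189.64
Pre-tax total = $202.76 + $189.64 = $392.40
Taxable wages = $2,385.44 − $392.40 = $1,993.04
State income tax: $1,993.04 × 0.04 = $79.72
Local income tax: $1,993.04 × 0.026 = $51.82
Federal tax withheld: $1,993.04 × 0.27 = $538.12
State unemployment insurance (employee share): $2,385.44 × 0.01 = $23.85
Total deductions = $202.76 + $189.64 + $79.72 + $51.82 + $538.12 + $23.85 = $1,085.91
Net pay = $2,385.44 − $1,085.91 = $1,299.53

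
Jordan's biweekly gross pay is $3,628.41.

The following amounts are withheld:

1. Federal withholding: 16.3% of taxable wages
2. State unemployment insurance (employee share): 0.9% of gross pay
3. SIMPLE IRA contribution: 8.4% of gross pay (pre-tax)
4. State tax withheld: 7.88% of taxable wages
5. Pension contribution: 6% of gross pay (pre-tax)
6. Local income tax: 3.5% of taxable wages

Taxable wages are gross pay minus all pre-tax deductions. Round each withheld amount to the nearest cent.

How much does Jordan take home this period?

$2,213.54

Pension contribution: $3,628.41 × 0.06 = $217.70
SIMPLE IRA contribution: $3,628.41 × 0.084 = $304.79
Pre-tax total = $217.70 + $304.79 = $522.49
Taxable wages = $3,628.41 − $522.49 = $3,105.92
State tax withheld: $3,105.92 × 0.0788 = $244.75
Federal withholding: $3,105.92 × 0.163 = $506.26
Local income tax: $3,105.92 × 0.035 = $108.71
State unemployment insurance (employee share): $3,628.41 × 0.009 = $32.66
Total deductions = $217.70 + $304.79 + $244.75 + $506.26 + $108.71 + $32.66 = $1,414.87
Net pay = $3,628.41 − $1,414.87 = $2,213.54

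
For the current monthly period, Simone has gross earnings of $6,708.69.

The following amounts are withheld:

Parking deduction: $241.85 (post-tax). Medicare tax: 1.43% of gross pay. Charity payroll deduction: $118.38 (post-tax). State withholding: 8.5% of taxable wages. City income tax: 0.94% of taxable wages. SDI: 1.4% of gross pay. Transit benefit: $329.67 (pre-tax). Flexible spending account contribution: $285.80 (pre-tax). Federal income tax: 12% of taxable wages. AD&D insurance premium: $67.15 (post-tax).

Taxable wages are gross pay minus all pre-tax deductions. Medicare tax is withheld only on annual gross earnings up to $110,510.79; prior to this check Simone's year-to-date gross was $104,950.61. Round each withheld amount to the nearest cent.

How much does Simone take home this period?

$4,186.02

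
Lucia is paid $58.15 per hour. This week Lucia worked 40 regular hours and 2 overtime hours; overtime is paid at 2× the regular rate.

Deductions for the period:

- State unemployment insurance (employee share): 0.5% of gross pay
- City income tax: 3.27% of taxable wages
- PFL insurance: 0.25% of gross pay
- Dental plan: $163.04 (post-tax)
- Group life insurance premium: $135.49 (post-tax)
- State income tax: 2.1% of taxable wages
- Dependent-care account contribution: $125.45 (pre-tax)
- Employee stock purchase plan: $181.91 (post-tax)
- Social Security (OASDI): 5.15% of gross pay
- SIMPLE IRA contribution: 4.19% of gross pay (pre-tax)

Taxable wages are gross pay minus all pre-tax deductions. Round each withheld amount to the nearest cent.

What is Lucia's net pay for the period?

$1,569.64

Regular pay: 40 × $58.15 = $2,326.00
Overtime pay: 2 × $58.15 × 2 = $232.60
Gross pay = $2,326.00 + $232.60 = $2,558.60
Dependent-care account contribution: $125.45
SIMPLE IRA contribution: $2,558.60 × 0.0419 = $107.21
Pre-tax total = $125.45 + $107.21 = $232.66
Taxable wages = $2,558.60 − $232.66 = $2,325.94
State income tax: $2,325.94 × 0.021 = $48.84
City income tax: $2,325.94 × 0.0327 = $76.06
State unemployment insurance (employee share): $2,558.60 × 0.005 = $12.79
Social Security (OASDI): $2,558.60 × 0.0515 = $131.77
PFL insurance: $2,558.60 × 0.0025 = $6.40
Employee stock purchase plan: $181.91
Group life insurance premium: $135.49
Dental plan: $163.04
Total deductions = $125.45 + $107.21 + $48.84 + $76.06 + $12.79 + $131.77 + $6.40 + $181.91 + $135.49 + $163.04 = $988.96
Net pay = $2,558.60 − $988.96 = $1,569.64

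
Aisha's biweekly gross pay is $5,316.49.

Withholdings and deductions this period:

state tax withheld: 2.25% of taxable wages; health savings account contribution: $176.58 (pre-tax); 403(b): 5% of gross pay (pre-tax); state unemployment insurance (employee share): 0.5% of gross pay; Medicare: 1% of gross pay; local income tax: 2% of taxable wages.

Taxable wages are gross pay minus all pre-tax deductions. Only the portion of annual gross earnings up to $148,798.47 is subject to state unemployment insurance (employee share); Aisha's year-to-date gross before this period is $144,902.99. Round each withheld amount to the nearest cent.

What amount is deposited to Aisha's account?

$4,594.30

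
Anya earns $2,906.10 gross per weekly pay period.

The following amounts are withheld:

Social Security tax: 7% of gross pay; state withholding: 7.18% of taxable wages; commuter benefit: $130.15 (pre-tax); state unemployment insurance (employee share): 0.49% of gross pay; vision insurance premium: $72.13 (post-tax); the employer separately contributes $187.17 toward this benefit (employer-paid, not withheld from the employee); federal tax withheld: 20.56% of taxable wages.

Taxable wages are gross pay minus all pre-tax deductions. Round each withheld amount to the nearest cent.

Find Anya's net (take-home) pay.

Commuter benefit: $130.15
Taxable wages = $2,906.10 − $130.15 = $2,775.95
Federal tax withheld: $2,775.95 × 0.2056 = $570.74
State withholding: $2,775.95 × 0.0718 = $199.31
Social Security tax: $2,906.10 × 0.07 = $203.43
State unemployment insurance (employee share): $2,906.10 × 0.0049 = $14.24
Vision insurance premium: $72.13
(Employer's $187.17 toward vision insurance premium is not withheld from the employee.)
Total deductions = $130.15 + $570.74 + $199.31 + $203.43 + $14.24 + $72.13 = $1,190.00
Net pay = $2,906.10 − $1,190.00 = $1,716.10

$1,716.10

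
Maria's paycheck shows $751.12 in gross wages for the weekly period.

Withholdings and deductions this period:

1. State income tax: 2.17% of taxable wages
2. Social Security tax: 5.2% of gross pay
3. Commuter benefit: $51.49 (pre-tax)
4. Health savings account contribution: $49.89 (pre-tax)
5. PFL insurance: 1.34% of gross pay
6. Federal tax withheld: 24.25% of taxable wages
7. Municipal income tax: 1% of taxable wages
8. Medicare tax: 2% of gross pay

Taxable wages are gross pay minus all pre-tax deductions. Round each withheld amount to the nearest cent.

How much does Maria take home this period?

$407.43

Commuter benefit: $51.49
Health savings account contribution: $49.89
Pre-tax total = $51.49 + $49.89 = $101.38
Taxable wages = $751.12 − $101.38 = $649.74
State income tax: $649.74 × 0.0217 = $14.10
Municipal income tax: $649.74 × 0.01 = $6.50
Federal tax withheld: $649.74 × 0.2425 = $157.56
Social Security tax: $751.12 × 0.052 = $39.06
PFL insurance: $751.12 × 0.0134 = $10.07
Medicare tax: $751.12 × 0.02 = $15.02
Total deductions = $51.49 + $49.89 + $14.10 + $6.50 + $157.56 + $39.06 + $10.07 + $15.02 = $343.69
Net pay = $751.12 − $343.69 = $407.43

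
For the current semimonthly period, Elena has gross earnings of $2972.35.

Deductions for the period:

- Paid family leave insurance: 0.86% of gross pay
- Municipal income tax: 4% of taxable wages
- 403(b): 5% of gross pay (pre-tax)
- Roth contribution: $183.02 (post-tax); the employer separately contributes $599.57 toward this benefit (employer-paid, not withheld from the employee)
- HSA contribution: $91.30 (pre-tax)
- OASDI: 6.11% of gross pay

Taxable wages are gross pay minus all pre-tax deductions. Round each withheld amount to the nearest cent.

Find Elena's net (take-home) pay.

$2232.94

HSA contribution: $91.30
403(b): $2972.35 × 0.05 = $148.62
Pre-tax total = $91.30 + $148.62 = $239.92
Taxable wages = $2972.35 − $239.92 = $2732.43
Municipal income tax: $2732.43 × 0.04 = $109.30
Paid family leave insurance: $2972.35 × 0.0086 = $25.56
OASDI: $2972.35 × 0.0611 = $181.61
Roth contribution: $183.02
(Employer's $599.57 toward Roth contribution is not withheld from the employee.)
Total deductions = $91.30 + $148.62 + $109.30 + $25.56 + $181.61 + $183.02 = $739.41
Net pay = $2972.35 − $739.41 = $2232.94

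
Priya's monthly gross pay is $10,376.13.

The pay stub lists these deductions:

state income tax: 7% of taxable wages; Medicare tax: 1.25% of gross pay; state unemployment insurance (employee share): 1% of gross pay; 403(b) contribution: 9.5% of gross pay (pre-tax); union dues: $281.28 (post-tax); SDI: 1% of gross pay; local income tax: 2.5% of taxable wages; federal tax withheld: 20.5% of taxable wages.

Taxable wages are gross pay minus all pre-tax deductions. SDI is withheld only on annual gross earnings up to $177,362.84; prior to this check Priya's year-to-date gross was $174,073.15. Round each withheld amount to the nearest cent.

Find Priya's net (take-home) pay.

403(b) contribution: $10,376.13 × 0.095 = $985.73
Taxable wages = $10,376.13 − $985.73 = $9,390.40
Local income tax: $9,390.40 × 0.025 = $234.76
Federal tax withheld: $9,390.40 × 0.205 = $1,925.03
State income tax: $9,390.40 × 0.07 = $657.33
Medicare tax: $10,376.13 × 0.0125 = $129.70
SDI: only $177,362.84 − $174,073.15 = $3,289.69 of this check is subject → $3,289.69 × 0.01 = $32.90
State unemployment insurance (employee share): $10,376.13 × 0.01 = $103.76
Union dues: $281.28
Total deductions = $985.73 + $234.76 + $1,925.03 + $657.33 + $129.70 + $32.90 + $103.76 + $281.28 = $4,350.49
Net pay = $10,376.13 − $4,350.49 = $6,025.64

$6,025.64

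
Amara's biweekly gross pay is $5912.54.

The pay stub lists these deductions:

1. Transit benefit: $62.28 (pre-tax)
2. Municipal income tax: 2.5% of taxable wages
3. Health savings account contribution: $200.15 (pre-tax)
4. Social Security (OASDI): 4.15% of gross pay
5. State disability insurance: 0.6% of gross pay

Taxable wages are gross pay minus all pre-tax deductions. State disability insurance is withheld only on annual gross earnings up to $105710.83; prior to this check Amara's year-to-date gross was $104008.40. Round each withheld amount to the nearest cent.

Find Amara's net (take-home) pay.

$5253.28

Transit benefit: $62.28
Health savings account contribution: $200.15
Pre-tax total = $62.28 + $200.15 = $262.43
Taxable wages = $5912.54 − $262.43 = $5650.11
Municipal income tax: $5650.11 × 0.025 = $141.25
Social Security (OASDI): $5912.54 × 0.0415 = $245.37
State disability insurance: only $105710.83 − $104008.40 = $1702.43 of this check is subject → $1702.43 × 0.006 = $10.21
Total deductions = $62.28 + $200.15 + $141.25 + $245.37 + $10.21 = $659.26
Net pay = $5912.54 − $659.26 = $5253.28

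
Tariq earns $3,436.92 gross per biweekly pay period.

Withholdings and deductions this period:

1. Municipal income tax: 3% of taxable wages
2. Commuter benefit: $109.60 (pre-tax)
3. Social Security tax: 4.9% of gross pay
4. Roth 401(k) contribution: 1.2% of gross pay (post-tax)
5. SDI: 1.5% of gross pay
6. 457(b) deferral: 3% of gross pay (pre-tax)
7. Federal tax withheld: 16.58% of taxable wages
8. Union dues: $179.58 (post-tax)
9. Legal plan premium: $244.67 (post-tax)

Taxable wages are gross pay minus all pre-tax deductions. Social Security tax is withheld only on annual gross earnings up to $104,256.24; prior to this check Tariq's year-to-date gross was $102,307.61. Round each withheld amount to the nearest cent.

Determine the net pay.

Commuter benefit: $109.60
457(b) deferral: $3,436.92 × 0.03 = $103.11
Pre-tax total = $109.60 + $103.11 = $212.71
Taxable wages = $3,436.92 − $212.71 = $3,224.21
Municipal income tax: $3,224.21 × 0.03 = $96.73
Federal tax withheld: $3,224.21 × 0.1658 = $534.57
SDI: $3,436.92 × 0.015 = $51.55
Social Security tax: only $104,256.24 − $102,307.61 = $1,948.63 of this check is subject → $1,948.63 × 0.049 = $95.48
Union dues: $179.58
Roth 401(k) contribution: $3,436.92 × 0.012 = $41.24
Legal plan premium: $244.67
Total deductions = $109.60 + $103.11 + $96.73 + $534.57 + $51.55 + $95.48 + $179.58 + $41.24 + $244.67 = $1,456.53
Net pay = $3,436.92 − $1,456.53 = $1,980.39

$1,980.39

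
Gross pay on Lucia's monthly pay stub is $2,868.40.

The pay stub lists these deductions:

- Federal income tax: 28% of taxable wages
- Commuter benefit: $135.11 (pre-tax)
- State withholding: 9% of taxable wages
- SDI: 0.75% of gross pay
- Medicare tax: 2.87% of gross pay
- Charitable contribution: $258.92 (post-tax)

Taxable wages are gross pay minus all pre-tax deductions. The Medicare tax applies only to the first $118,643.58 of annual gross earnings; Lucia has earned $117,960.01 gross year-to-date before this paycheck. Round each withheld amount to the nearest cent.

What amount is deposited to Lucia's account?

$1,421.92

Commuter benefit: $135.11
Taxable wages = $2,868.40 − $135.11 = $2,733.29
State withholding: $2,733.29 × 0.09 = $246.00
Federal income tax: $2,733.29 × 0.28 = $765.32
SDI: $2,868.40 × 0.0075 = $21.51
Medicare tax: only $118,643.58 − $117,960.01 = $683.57 of this check is subject → $683.57 × 0.0287 = $19.62
Charitable contribution: $258.92
Total deductions = $135.11 + $246.00 + $765.32 + $21.51 + $19.62 + $258.92 = $1,446.48
Net pay = $2,868.40 − $1,446.48 = $1,421.92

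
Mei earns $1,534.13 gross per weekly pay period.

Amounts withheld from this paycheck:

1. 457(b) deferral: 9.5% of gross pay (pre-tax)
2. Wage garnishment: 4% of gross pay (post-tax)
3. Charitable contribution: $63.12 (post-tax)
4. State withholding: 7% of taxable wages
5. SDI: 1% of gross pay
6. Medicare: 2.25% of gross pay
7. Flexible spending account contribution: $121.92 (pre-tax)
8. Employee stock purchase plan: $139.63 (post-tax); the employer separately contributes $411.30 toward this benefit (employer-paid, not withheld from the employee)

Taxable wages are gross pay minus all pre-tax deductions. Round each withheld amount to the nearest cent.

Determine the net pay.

$863.84

Flexible spending account contribution: $121.92
457(b) deferral: $1,534.13 × 0.095 = $145.74
Pre-tax total = $121.92 + $145.74 = $267.66
Taxable wages = $1,534.13 − $267.66 = $1,266.47
State withholding: $1,266.47 × 0.07 = $88.65
SDI: $1,534.13 × 0.01 = $15.34
Medicare: $1,534.13 × 0.0225 = $34.52
Charitable contribution: $63.12
Employee stock purchase plan: $139.63
Wage garnishment: $1,534.13 × 0.04 = $61.37
(Employer's $411.30 toward employee stock purchase plan is not withheld from the employee.)
Total deductions = $121.92 + $145.74 + $88.65 + $15.34 + $34.52 + $63.12 + $139.63 + $61.37 = $670.29
Net pay = $1,534.13 − $670.29 = $863.84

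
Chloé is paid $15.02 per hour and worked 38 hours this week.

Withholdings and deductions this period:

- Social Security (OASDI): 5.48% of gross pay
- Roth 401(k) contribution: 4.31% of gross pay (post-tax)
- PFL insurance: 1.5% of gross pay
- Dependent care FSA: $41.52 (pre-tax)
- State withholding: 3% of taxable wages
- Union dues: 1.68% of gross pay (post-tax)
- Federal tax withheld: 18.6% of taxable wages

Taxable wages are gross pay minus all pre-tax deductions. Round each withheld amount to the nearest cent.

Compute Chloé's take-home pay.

Gross pay: 38 × $15.02 = $570.76
Dependent care FSA: $41.52
Taxable wages = $570.76 − $41.52 = $529.24
State withholding: $529.24 × 0.03 = $15.88
Federal tax withheld: $529.24 × 0.186 = $98.44
PFL insurance: $570.76 × 0.015 = $8.56
Social Security (OASDI): $570.76 × 0.0548 = $31.28
Union dues: $570.76 × 0.0168 = $9.59
Roth 401(k) contribution: $570.76 × 0.0431 = $24.60
Total deductions = $41.52 + $15.88 + $98.44 + $8.56 + $31.28 + $9.59 + $24.60 = $229.87
Net pay = $570.76 − $229.87 = $340.89

$340.89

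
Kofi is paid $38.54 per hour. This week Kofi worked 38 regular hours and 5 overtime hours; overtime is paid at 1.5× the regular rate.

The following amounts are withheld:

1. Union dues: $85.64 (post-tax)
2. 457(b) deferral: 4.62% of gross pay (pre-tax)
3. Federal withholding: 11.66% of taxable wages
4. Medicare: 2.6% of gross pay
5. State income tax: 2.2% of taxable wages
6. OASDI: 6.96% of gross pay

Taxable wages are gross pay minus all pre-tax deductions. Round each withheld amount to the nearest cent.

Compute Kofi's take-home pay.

$1187.46

Regular pay: 38 × $38.54 = $1464.52
Overtime pay: 5 × $38.54 × 1.5 = $289.05
Gross pay = $1464.52 + $289.05 = $1753.57
457(b) deferral: $1753.57 × 0.0462 = $81.01
Taxable wages = $1753.57 − $81.01 = $1672.56
Federal withholding: $1672.56 × 0.1166 = $195.02
State income tax: $1672.56 × 0.022 = $36.80
OASDI: $1753.57 × 0.0696 = $122.05
Medicare: $1753.57 × 0.026 = $45.59
Union dues: $85.64
Total deductions = $81.01 + $195.02 + $36.80 + $122.05 + $45.59 + $85.64 = $566.11
Net pay = $1753.57 − $566.11 = $1187.46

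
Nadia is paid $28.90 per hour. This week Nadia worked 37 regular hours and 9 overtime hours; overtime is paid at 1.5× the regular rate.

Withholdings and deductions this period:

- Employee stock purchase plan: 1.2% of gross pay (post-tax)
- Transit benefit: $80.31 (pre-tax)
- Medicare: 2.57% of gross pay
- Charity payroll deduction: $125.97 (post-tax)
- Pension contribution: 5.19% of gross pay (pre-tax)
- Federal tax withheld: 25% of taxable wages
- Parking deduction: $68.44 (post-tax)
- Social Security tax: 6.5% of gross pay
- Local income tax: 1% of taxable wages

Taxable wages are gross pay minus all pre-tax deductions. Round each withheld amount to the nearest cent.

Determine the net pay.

$620.22

Regular pay: 37 × $28.90 = $1069.30
Overtime pay: 9 × $28.90 × 1.5 = $390.15
Gross pay = $1069.30 + $390.15 = $1459.45
Transit benefit: $80.31
Pension contribution: $1459.45 × 0.0519 = $75.75
Pre-tax total = $80.31 + $75.75 = $156.06
Taxable wages = $1459.45 − $156.06 = $1303.39
Local income tax: $1303.39 × 0.01 = $13.03
Federal tax withheld: $1303.39 × 0.25 = $325.85
Social Security tax: $1459.45 × 0.065 = $94.86
Medicare: $1459.45 × 0.0257 = $37.51
Charity payroll deduction: $125.97
Parking deduction: $68.44
Employee stock purchase plan: $1459.45 × 0.012 = $17.51
Total deductions = $80.31 + $75.75 + $13.03 + $325.85 + $94.86 + $37.51 + $125.97 + $68.44 + $17.51 = $839.23
Net pay = $1459.45 − $839.23 = $620.22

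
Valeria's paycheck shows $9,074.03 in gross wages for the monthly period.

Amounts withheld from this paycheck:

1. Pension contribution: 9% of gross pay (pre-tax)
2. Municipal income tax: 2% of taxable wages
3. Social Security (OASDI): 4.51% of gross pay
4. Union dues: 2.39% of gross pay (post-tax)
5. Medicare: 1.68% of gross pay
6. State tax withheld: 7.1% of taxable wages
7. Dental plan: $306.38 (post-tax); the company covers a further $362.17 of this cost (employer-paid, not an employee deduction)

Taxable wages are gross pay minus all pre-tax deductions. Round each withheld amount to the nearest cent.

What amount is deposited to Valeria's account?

Pension contribution: $9,074.03 × 0.09 = $816.66
Taxable wages = $9,074.03 − $816.66 = $8,257.37
Municipal income tax: $8,257.37 × 0.02 = $165.15
State tax withheld: $8,257.37 × 0.071 = $586.27
Social Security (OASDI): $9,074.03 × 0.0451 = $409.24
Medicare: $9,074.03 × 0.0168 = $152.44
Union dues: $9,074.03 × 0.0239 = $216.87
Dental plan: $306.38
(Employer's $362.17 toward dental plan is not withheld from the employee.)
Total deductions = $816.66 + $165.15 + $586.27 + $409.24 + $152.44 + $216.87 + $306.38 = $2,653.01
Net pay = $9,074.03 − $2,653.01 = $6,421.02

$6,421.02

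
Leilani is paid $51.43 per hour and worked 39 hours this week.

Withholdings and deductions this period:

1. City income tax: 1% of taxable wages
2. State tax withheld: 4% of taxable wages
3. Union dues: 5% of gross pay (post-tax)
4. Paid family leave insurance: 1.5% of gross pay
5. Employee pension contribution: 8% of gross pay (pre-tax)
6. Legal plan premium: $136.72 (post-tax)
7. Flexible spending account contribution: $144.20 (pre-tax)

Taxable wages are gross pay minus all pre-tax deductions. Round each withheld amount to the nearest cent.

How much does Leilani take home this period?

$1348.96

Gross pay: 39 × $51.43 = $2005.77
Flexible spending account contribution: $144.20
Employee pension contribution: $2005.77 × 0.08 = $160.46
Pre-tax total = $144.20 + $160.46 = $304.66
Taxable wages = $2005.77 − $304.66 = $1701.11
State tax withheld: $1701.11 × 0.04 = $68.04
City income tax: $1701.11 × 0.01 = $17.01
Paid family leave insurance: $2005.77 × 0.015 = $30.09
Legal plan premium: $136.72
Union dues: $2005.77 × 0.05 = $100.29
Total deductions = $144.20 + $160.46 + $68.04 + $17.01 + $30.09 + $136.72 + $100.29 = $656.81
Net pay = $2005.77 − $656.81 = $1348.96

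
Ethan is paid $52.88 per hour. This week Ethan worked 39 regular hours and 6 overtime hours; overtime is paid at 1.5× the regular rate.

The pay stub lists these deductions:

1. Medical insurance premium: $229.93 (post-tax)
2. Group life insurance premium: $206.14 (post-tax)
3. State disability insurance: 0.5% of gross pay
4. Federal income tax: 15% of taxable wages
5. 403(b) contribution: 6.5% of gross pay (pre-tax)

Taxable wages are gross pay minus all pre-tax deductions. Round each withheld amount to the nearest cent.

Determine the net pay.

Regular pay: 39 × $52.88 = $2,062.32
Overtime pay: 6 × $52.88 × 1.5 = $475.92
Gross pay = $2,062.32 + $475.92 = $2,538.24
403(b) contribution: $2,538.24 × 0.065 = $164.99
Taxable wages = $2,538.24 − $164.99 = $2,373.25
Federal income tax: $2,373.25 × 0.15 = $355.99
State disability insurance: $2,538.24 × 0.005 = $12.69
Medical insurance premium: $229.93
Group life insurance premium: $206.14
Total deductions = $164.99 + $355.99 + $12.69 + $229.93 + $206.14 = $969.74
Net pay = $2,538.24 − $969.74 = $1,568.50

$1,568.50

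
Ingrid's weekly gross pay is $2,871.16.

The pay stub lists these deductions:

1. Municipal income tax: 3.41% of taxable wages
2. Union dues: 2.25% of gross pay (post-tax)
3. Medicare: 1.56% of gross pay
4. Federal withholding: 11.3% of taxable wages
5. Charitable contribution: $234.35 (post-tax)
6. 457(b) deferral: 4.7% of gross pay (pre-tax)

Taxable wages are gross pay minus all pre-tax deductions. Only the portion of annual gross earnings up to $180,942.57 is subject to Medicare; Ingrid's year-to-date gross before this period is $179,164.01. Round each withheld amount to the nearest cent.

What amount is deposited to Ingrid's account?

457(b) deferral: $2,871.16 × 0.047 = $134.94
Taxable wages = $2,871.16 − $134.94 = $2,736.22
Municipal income tax: $2,736.22 × 0.0341 = $93.31
Federal withholding: $2,736.22 × 0.113 = $309.19
Medicare: only $180,942.57 − $179,164.01 = $1,778.56 of this check is subject → $1,778.56 × 0.0156 = $27.75
Charitable contribution: $234.35
Union dues: $2,871.16 × 0.0225 = $64.60
Total deductions = $134.94 + $93.31 + $309.19 + $27.75 + $234.35 + $64.60 = $864.14
Net pay = $2,871.16 − $864.14 = $2,007.02

$2,007.02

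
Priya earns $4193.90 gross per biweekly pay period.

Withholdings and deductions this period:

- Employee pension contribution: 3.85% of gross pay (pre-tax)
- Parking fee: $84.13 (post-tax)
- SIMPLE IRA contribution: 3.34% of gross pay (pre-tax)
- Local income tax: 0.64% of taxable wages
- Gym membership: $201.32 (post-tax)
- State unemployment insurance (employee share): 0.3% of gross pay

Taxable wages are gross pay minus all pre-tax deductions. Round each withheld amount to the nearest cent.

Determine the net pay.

Employee pension contribution: $4193.90 × 0.0385 = $161.47
SIMPLE IRA contribution: $4193.90 × 0.0334 = $140.08
Pre-tax total = $161.47 + $140.08 = $301.55
Taxable wages = $4193.90 − $301.55 = $3892.35
Local income tax: $3892.35 × 0.0064 = $24.91
State unemployment insurance (employee share): $4193.90 × 0.003 = $12.58
Parking fee: $84.13
Gym membership: $201.32
Total deductions = $161.47 + $140.08 + $24.91 + $12.58 + $84.13 + $201.32 = $624.49
Net pay = $4193.90 − $624.49 = $3569.41

$3569.41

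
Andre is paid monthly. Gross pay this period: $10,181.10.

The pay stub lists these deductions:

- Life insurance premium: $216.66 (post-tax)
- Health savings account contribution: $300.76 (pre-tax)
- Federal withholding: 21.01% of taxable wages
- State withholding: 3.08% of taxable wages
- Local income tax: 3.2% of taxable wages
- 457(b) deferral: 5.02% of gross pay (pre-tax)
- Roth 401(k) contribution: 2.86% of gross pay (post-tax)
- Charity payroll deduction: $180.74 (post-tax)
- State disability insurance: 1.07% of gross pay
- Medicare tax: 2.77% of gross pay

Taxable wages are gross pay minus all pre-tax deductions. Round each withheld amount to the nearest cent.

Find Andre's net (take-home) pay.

Health savings account contribution: $300.76
457(b) deferral: $10,181.10 × 0.0502 = $511.09
Pre-tax total = $300.76 + $511.09 = $811.85
Taxable wages = $10,181.10 − $811.85 = $9,369.25
State withholding: $9,369.25 × 0.0308 = $288.57
Federal withholding: $9,369.25 × 0.2101 = $1,968.48
Local income tax: $9,369.25 × 0.032 = $299.82
Medicare tax: $10,181.10 × 0.0277 = $282.02
State disability insurance: $10,181.10 × 0.0107 = $108.94
Life insurance premium: $216.66
Charity payroll deduction: $180.74
Roth 401(k) contribution: $10,181.10 × 0.0286 = $291.18
Total deductions = $300.76 + $511.09 + $288.57 + $1,968.48 + $299.82 + $282.02 + $108.94 + $216.66 + $180.74 + $291.18 = $4,448.26
Net pay = $10,181.10 − $4,448.26 = $5,732.84

$5,732.84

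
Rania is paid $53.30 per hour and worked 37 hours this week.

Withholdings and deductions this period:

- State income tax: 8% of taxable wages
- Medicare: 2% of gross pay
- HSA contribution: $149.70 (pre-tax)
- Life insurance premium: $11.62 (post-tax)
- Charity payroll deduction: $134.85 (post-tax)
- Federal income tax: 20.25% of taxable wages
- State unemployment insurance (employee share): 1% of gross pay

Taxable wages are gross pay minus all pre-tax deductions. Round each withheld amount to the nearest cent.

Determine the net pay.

$1101.94

Gross pay: 37 × $53.30 = $1972.10
HSA contribution: $149.70
Taxable wages = $1972.10 − $149.70 = $1822.40
Federal income tax: $1822.40 × 0.2025 = $369.04
State income tax: $1822.40 × 0.08 = $145.79
Medicare: $1972.10 × 0.02 = $39.44
State unemployment insurance (employee share): $1972.10 × 0.01 = $19.72
Charity payroll deduction: $134.85
Life insurance premium: $11.62
Total deductions = $149.70 + $369.04 + $145.79 + $39.44 + $19.72 + $134.85 + $11.62 = $870.16
Net pay = $1972.10 − $870.16 = $1101.94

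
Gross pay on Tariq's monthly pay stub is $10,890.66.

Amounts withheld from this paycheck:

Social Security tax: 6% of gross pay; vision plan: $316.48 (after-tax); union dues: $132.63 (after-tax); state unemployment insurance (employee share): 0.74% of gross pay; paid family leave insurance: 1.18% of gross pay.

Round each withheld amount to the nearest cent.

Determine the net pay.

Social Security tax: $10,890.66 × 0.06 = $653.44
State unemployment insurance (employee share): $10,890.66 × 0.0074 = $80.59
Paid family leave insurance: $10,890.66 × 0.0118 = $128.51
Vision plan: $316.48
Union dues: $132.63
Total deductions = $653.44 + $80.59 + $128.51 + $316.48 + $132.63 = $1,311.65
Net pay = $10,890.66 − $1,311.65 = $9,579.01

$9,579.01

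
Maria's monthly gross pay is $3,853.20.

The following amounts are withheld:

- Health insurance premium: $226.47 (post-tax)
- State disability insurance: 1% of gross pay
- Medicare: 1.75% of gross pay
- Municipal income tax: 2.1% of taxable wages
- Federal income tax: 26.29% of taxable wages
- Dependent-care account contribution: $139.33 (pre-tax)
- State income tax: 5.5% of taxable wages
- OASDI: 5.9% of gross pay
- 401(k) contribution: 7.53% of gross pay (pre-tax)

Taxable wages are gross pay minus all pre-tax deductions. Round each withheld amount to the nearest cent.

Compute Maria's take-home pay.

Dependent-care account contribution: $139.33
401(k) contribution: $3,853.20 × 0.0753 = $290.15
Pre-tax total = $139.33 + $290.15 = $429.48
Taxable wages = $3,853.20 − $429.48 = $3,423.72
Municipal income tax: $3,423.72 × 0.021 = $71.90
Federal income tax: $3,423.72 × 0.2629 = $900.10
State income tax: $3,423.72 × 0.055 = $188.30
OASDI: $3,853.20 × 0.059 = $227.34
Medicare: $3,853.20 × 0.0175 = $67.43
State disability insurance: $3,853.20 × 0.01 = $38.53
Health insurance premium: $226.47
Total deductions = $139.33 + $290.15 + $71.90 + $900.10 + $188.30 + $227.34 + $67.43 + $38.53 + $226.47 = $2,149.55
Net pay = $3,853.20 − $2,149.55 = $1,703.65

$1,703.65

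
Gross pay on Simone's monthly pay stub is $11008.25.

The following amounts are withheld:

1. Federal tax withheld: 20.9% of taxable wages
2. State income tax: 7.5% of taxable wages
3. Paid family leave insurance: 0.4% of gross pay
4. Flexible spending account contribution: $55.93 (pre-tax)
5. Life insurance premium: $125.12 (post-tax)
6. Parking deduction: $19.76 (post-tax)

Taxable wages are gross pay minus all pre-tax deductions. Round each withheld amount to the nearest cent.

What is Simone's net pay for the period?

Flexible spending account contribution: $55.93
Taxable wages = $11008.25 − $55.93 = $10952.32
Federal tax withheld: $10952.32 × 0.209 = $2289.03
State income tax: $10952.32 × 0.075 = $821.42
Paid family leave insurance: $11008.25 × 0.004 = $44.03
Parking deduction: $19.76
Life insurance premium: $125.12
Total deductions = $55.93 + $2289.03 + $821.42 + $44.03 + $19.76 + $125.12 = $3355.29
Net pay = $11008.25 − $3355.29 = $7652.96

$7652.96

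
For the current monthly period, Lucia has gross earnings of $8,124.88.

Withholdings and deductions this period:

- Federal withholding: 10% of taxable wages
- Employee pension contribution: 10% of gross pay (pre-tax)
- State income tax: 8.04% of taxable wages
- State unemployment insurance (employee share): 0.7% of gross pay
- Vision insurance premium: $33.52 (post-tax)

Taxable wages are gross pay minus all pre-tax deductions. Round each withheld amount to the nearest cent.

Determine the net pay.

$5,902.84

Employee pension contribution: $8,124.88 × 0.1 = $812.49
Taxable wages = $8,124.88 − $812.49 = $7,312.39
Federal withholding: $7,312.39 × 0.1 = $731.24
State income tax: $7,312.39 × 0.0804 = $587.92
State unemployment insurance (employee share): $8,124.88 × 0.007 = $56.87
Vision insurance premium: $33.52
Total deductions = $812.49 + $731.24 + $587.92 + $56.87 + $33.52 = $2,222.04
Net pay = $8,124.88 − $2,222.04 = $5,902.84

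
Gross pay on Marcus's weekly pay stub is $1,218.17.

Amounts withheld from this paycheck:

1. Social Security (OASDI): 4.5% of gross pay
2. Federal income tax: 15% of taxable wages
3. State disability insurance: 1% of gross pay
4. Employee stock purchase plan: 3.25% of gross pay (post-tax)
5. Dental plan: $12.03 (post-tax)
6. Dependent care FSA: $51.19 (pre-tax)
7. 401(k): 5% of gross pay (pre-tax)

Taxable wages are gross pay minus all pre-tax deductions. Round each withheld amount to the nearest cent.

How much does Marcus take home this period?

Dependent care FSA: $51.19
401(k): $1,218.17 × 0.05 = $60.91
Pre-tax total = $51.19 + $60.91 = $112.10
Taxable wages = $1,218.17 − $112.10 = $1,106.07
Federal income tax: $1,106.07 × 0.15 = $165.91
Social Security (OASDI): $1,218.17 × 0.045 = $54.82
State disability insurance: $1,218.17 × 0.01 = $12.18
Dental plan: $12.03
Employee stock purchase plan: $1,218.17 × 0.0325 = $39.59
Total deductions = $51.19 + $60.91 + $165.91 + $54.82 + $12.18 + $12.03 + $39.59 = $396.63
Net pay = $1,218.17 − $396.63 = $821.54

$821.54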